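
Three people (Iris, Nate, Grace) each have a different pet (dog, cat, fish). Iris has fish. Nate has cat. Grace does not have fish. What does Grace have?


From clues:
  Nate → cat
  Iris → fish
By elimination, Grace gets the remaining.

dog


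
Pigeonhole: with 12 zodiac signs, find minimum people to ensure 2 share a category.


Pigeonhole: to guarantee k in one of n categories, need (k-1)×n + 1.
k = 2, n = 12
Minimum = (2-1) × 12 + 1 = 1 × 12 + 1

13


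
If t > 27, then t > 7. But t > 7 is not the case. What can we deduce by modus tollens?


Modus tollens: P → Q, ¬Q ⊢ ¬P
P: t > 27
Q: t > 7
We have P → Q and Q is false.
By modus tollens, P must be false.

It is not the case that t > 27


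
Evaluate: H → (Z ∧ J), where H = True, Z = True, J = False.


H = True, Z = True, J = False
Step 1: Z ∧ J = True AND False = False
Step 2: H → (False): false only when H=True and consequent=False.
Result: False

False


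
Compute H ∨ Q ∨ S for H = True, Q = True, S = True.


H = True, Q = True, S = True
Step 1: H ∨ Q = True OR True = True
Step 2: True ∨ S = True OR True = True
OR is true when at least one operand is true.

True


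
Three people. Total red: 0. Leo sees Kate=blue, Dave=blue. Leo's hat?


Total red = 0, seen red = 0
Own red = 0 - 0 = 0
Leo's hat is blue.

blue


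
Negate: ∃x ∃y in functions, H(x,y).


Original: ∃x ∃y H(x,y)
Rule: ¬∀→∃, ¬∃→∀, negate predicate.
Negation: ∀x ∀y ¬H(x,y)

∀x ∀y ¬H(x,y)


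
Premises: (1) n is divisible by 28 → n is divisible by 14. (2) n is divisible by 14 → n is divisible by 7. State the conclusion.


Hypothetical syllogism: P → Q, Q → R ⊢ P → R
Premise 1: n is divisible by 28 → n is divisible by 14
Premise 2: n is divisible by 14 → n is divisible by 7
Chain the implications: the middle term (n is divisible by 14) links the two.
Conclusion: If n is divisible by 28, then n is divisible by 7.

If n is divisible by 28, then n is divisible by 7.


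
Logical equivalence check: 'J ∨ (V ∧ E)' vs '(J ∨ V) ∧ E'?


Expression 1: J ∨ (V ∧ E)
Expression 2: (J ∨ V) ∧ E
Truth table (J V E | Expr1 Expr2):
  T T T |   T     T
  T T F |   T     F   ← differ
  T F T |   T     T
  T F F |   T     F   ← differ
  F T T |   T     T
  F T F |   F     F
  F F T |   F     F
  F F F |   F     F
Counterexample: J=T, V=T, E=F gives Expr1 = T but Expr2 = F, so the expressions are NOT logically equivalent.

No


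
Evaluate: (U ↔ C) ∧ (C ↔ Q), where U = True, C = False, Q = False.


U = True, C = False, Q = False
Step 1: U ↔ C is true when U and C have the same value. Result: False
Step 2: C ↔ Q is true when C and Q have the same value. Result: True
Step 3: False ∧ True = False

False


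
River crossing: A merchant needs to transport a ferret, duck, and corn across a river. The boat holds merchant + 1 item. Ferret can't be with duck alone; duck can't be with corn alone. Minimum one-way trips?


1. merchant+duck → 2. merchant ← 3. merchant+ferret → 4. merchant+duck ← 5. merchant+corn → 6. merchant ← 7. merchant+duck →
Minimum trips = 7

7


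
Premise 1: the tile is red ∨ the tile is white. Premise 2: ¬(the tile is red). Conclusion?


Disjunctive syllogism: P ∨ Q, ¬P ⊢ Q
Disjunction: the tile is red ∨ the tile is white
We know it is not the case that the tile is red.
By disjunctive syllogism, the other disjunct must be true.

The tile is white


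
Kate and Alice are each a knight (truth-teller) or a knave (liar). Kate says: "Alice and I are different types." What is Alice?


Kate says: "Alice and I are different types."
Case 1: Kate is a Knight (truth-teller)
  Statement is true → they ARE different → Alice is a Knave
Case 2: Kate is a Knave (liar)
  Statement is false → they are NOT different → Alice is a Knave
In both cases, Alice is a Knave.

Knave


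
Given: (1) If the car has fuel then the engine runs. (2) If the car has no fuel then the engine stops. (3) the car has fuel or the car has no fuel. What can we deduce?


Constructive dilemma: (P → Q) ∧ (R → S), P ∨ R ⊢ Q ∨ S
Premise 1: the car has fuel → the engine runs
Premise 2: the car has no fuel → the engine stops
Premise 3: the car has fuel ∨ the car has no fuel
Case 1: Assuming the car has fuel, then by Premise 1, the engine runs.
Case 2: Assuming the car has no fuel, then by Premise 2, the engine stops.
Since one of the car has fuel or the car has no fuel must hold, we get the engine runs or the engine stops.

The engine runs or the engine stops.


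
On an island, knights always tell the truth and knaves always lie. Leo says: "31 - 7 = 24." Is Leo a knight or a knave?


Statement: "31 - 7 = 24."
Actual: 31 - 7 = 24
Claimed: 24
Statement is TRUE → Leo tells the truth → Knight

Knight


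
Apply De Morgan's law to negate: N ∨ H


De Morgan's law: ¬(P ∨ Q) ≡ ¬P ∧ ¬Q
¬(N ∨ H) = ¬N ∧ ¬H

¬N ∧ ¬H


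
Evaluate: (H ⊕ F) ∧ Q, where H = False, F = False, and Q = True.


H = False, F = False, Q = True
Step 1: H ⊕ F = False XOR False = False
Step 2: False ∧ Q = False AND True = False
XOR true when exactly one of H,F is true; then AND with Q.

False


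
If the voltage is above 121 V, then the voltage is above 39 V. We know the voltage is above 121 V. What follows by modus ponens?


Modus ponens: P → Q, P ⊢ Q
P: the voltage is above 121 V
Q: the voltage is above 39 V
We have P → Q and P is true.
By modus ponens, Q must be true.

The voltage is above 39 V


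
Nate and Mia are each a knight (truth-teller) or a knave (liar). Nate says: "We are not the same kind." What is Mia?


Nate says: "We are not the same kind."
Case 1: Nate is a Knight (truth-teller)
  Statement is true → they ARE different → Mia is a Knave
Case 2: Nate is a Knave (liar)
  Statement is false → they are NOT different → Mia is a Knave
In both cases, Mia is a Knave.

Knave


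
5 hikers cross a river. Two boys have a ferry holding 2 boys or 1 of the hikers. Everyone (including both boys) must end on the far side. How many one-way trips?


Per crossing of one of the hikers: boys→, one←, one of the hikers→, one← = 4 trips
5 × 4 = 20, + 1 final boys→ = 21
Minimum trips = 21

21


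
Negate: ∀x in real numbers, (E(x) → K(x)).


Original: ∀x (E(x) → K(x))
Rule: ¬∀→∃, ¬∃→∀, negate predicate.
Negation: ∃x (E(x) ∧ ¬K(x))

∃x (E(x) ∧ ¬K(x))


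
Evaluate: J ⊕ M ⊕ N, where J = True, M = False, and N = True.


J = True, M = False, N = True
Step 1: J ⊕ M = True XOR False = True
Step 2: True ⊕ N = True XOR True = False
XOR is true when an odd number of operands are true.

False


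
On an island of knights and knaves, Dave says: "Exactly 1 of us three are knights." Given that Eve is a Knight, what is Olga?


Dave claims exactly 1 knights among Dave, Eve, Olga.
Given: Eve is a Knight.

Case 1: Dave is a Knight (tells truth)
  Then exactly 1 of the three are knights.
  Counting Dave, Eve: 2 knight(s) so far. Need -1 more → impossible.
Case 2: Dave is a Knave (lies)
  Then the count is NOT 1.
  If Olga = Knave, count = 1 = 1 → claim would be true, contradicts lie.
  If Olga = Knight, count = 2 ≠ 1 → lie confirmed ✓

Olga is a Knight.

Knight


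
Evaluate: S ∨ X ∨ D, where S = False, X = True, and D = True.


S = False, X = True, D = True
Step 1: S ∨ X = False OR True = True
Step 2: True ∨ D = True OR True = True
OR is true when at least one operand is true.

True


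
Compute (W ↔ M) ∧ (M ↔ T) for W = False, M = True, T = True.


W = False, M = True, T = True
Step 1: W ↔ M is true when W and M have the same value. Result: False
Step 2: M ↔ T is true when M and T have the same value. Result: True
Step 3: False ∧ True = False

False


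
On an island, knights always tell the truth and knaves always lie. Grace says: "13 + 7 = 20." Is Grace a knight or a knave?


Statement: "13 + 7 = 20."
Actual: 13 + 7 = 20
Claimed: 20
Statement is TRUE → Grace tells the truth → Knight

Knight


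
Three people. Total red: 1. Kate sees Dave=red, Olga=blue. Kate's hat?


Total red = 1, seen red = 1
Own red = 1 - 1 = 0
Kate's hat is blue.

blue


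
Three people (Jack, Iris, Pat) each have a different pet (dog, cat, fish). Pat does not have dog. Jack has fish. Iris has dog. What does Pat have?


From clues:
  Jack → fish
  Iris → dog
By elimination, Pat gets the remaining.

cat


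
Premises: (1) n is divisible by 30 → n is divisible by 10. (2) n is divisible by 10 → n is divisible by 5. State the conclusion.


Hypothetical syllogism: P → Q, Q → R ⊢ P → R
Premise 1: n is divisible by 30 → n is divisible by 10
Premise 2: n is divisible by 10 → n is divisible by 5
Chain the implications: the middle term (n is divisible by 10) links the two.
Conclusion: If n is divisible by 30, then n is divisible by 5.

If n is divisible by 30, then n is divisible by 5.


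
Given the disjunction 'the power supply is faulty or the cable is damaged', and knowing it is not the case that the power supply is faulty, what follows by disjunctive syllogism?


Disjunctive syllogism: P ∨ Q, ¬P ⊢ Q
Disjunction: the power supply is faulty ∨ the cable is damaged
We know it is not the case that the power supply is faulty.
By disjunctive syllogism, the other disjunct must be true.

The cable is damaged


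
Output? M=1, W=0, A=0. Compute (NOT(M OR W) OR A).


M OR W = 1
NOT(1) = 0
0 OR 0 = 0

0


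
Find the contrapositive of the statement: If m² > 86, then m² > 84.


Original: If m² > 86, then m² > 84
Contrapositive: If ¬Q, then ¬P
Negate Q: not (m² > 84)
Negate P: not (m² > 86)

If not (m² > 84), then not (m² > 86).


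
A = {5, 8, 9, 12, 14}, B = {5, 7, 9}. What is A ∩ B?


A = {5, 8, 9, 12, 14}
B = {5, 7, 9}
Operation: intersection
Elements in both: 5, 9

{5, 9}


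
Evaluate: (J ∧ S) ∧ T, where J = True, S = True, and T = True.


J = True, S = True, T = True
Step 1: J ∧ S = True AND True = True
Step 2: True ∧ T = True AND True = True
AND is true only when ALL operands are true.

True


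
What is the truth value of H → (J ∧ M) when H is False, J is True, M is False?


H = False, J = True, M = False
Step 1: J ∧ M = True AND False = False
Step 2: H → (False): false only when H=True and consequent=False.
Result: True

True


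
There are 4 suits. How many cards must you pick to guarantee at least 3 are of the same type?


Pigeonhole: to guarantee k in one of n categories, need (k-1)×n + 1.
k = 3, n = 4
Minimum = (3-1) × 4 + 1 = 2 × 4 + 1

9


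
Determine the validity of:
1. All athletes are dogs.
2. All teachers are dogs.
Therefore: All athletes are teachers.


Premise 1: All athletes are dogs.
Premise 2: All teachers are dogs.
Conclusion: All athletes are teachers.
Fallacy: undistributed middle. dogs is predicate in both.
Counterexample: athletes and teachers could be disjoint subsets of dogs.

Invalid


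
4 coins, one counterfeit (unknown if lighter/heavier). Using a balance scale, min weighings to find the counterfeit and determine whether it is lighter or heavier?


Let n = 4. 8 possibilities (n coins × lighter/heavier); each weighing has 3 outcomes.
Bound for k weighings: say the first weighing puts j coins on each pan. If it tips, the 2j weighed coins remain suspects (each with a known direction) and k-1 weighings give 3^(k-1) outcomes; 3^(k-1) is odd, so 2j ≤ 3^(k-1) - 1. If it balances, the n - 2j unweighed coins remain with direction unknown: 2(n - 2j) ≤ 3^(k-1) - 1 by the same parity argument. Adding, n ≤ (3^(k-1) - 1) + (3^(k-1) - 1)/2 = (3^k - 3)/2, and the classical three-group strategy achieves this (3 coins in 2 weighings, 12 in 3, 39 in 4, 120 in 5).
So we need the smallest k with (3^k - 3)/2 ≥ 4.
k = 2: (3^2 - 3)/2 = 3 < 4 ✗
k = 3: (3^3 - 3)/2 = 12 ≥ 4 ✓

3


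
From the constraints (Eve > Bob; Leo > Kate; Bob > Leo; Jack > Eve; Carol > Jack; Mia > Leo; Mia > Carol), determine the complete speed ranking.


Constraints: Eve > Bob; Leo > Kate; Bob > Leo; Jack > Eve; Carol > Jack; Mia > Leo; Mia > Carol
Method: at each step, the next-highest is the one remaining person who never appears on the smaller side of a constraint between remaining people.
  Step 1: remaining {Leo, Eve, Jack, Mia, Kate, Carol, Bob}; on the smaller side: {Leo, Eve, Jack, Kate, Carol, Bob} → Mia is next (Mia > Leo; Mia > Carol).
  Step 2: remaining {Leo, Eve, Jack, Kate, Carol, Bob}; on the smaller side: {Leo, Eve, Jack, Kate, Bob} → Carol is next (Carol > Jack).
  Step 3: remaining {Leo, Eve, Jack, Kate, Bob}; on the smaller side: {Leo, Eve, Kate, Bob} → Jack is next (Jack > Eve).
  Step 4: remaining {Leo, Eve, Kate, Bob}; on the smaller side: {Leo, Kate, Bob} → Eve is next (Eve > Bob).
  Step 5: remaining {Leo, Kate, Bob}; on the smaller side: {Leo, Kate} → Bob is next (Bob > Leo).
  Step 6: remaining {Leo, Kate}; on the smaller side: {Kate} → Leo is next (Leo > Kate).
  Step 7: only Kate remains → lowest.
Final ranking (highest to lowest):

Mia > Carol > Jack > Eve > Bob > Leo > Kate


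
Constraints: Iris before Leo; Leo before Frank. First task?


Constraints: Iris before Leo; Leo before Frank
The first task can have nothing scheduled before it, so it must never appear on the right of a 'before'.
Tasks appearing after some 'before': Leo, Frank.
The only task not in that list is Iris → it is first.

Iris


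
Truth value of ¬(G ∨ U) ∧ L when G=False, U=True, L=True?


G = False, U = True, L = True
Expression: ¬(G ∨ U) ∧ L
Step 1: G ∨ U = False OR True = True
Step 2: ¬(G ∨ U) = NOT True = False
Step 3: (False) ∧ L = False AND True = False

False


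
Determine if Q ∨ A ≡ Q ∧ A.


Expression 1: Q ∨ A
Expression 2: Q ∧ A
Truth table (Q A | Expr1 Expr2):
  T T |   T     T
  T F |   T     F   ← differ
  F T |   T     F   ← differ
  F F |   F     F
Counterexample: Q=T, A=F gives Expr1 = T but Expr2 = F, so the expressions are NOT logically equivalent.

No


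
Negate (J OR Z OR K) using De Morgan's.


De Morgan's law: ¬(P ∨ Q ∨ R) ≡ ¬P ∧ ¬Q ∧ ¬R
¬(J ∨ Z ∨ K) = ¬J ∧ ¬Z ∧ ¬K

¬J ∧ ¬Z ∧ ¬K


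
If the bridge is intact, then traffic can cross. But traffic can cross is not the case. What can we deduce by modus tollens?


Modus tollens: P → Q, ¬Q ⊢ ¬P
P: the bridge is intact
Q: traffic can cross
We have P → Q and Q is false.
By modus tollens, P must be false.

It is not the case that the bridge is intact


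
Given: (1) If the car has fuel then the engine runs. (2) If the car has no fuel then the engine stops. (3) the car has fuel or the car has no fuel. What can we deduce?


Constructive dilemma: (P → Q) ∧ (R → S), P ∨ R ⊢ Q ∨ S
Premise 1: the car has fuel → the engine runs
Premise 2: the car has no fuel → the engine stops
Premise 3: the car has fuel ∨ the car has no fuel
Case 1: Assuming the car has fuel, then by Premise 1, the engine runs.
Case 2: Assuming the car has no fuel, then by Premise 2, the engine stops.
Since one of the car has fuel or the car has no fuel must hold, we get the engine runs or the engine stops.

The engine runs or the engine stops.


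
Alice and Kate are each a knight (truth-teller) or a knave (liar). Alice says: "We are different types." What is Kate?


Alice says: "We are different types."
Case 1: Alice is a Knight (truth-teller)
  Statement is true → they ARE different → Kate is a Knave
Case 2: Alice is a Knave (liar)
  Statement is false → they are NOT different → Kate is a Knave
In both cases, Kate is a Knave.

Knave


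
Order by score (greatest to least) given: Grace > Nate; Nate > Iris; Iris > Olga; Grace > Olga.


Constraints: Grace > Nate; Nate > Iris; Iris > Olga; Grace > Olga
Method: at each step, the next-highest is the one remaining person who never appears on the smaller side of a constraint between remaining people.
  Step 1: remaining {Grace, Nate, Olga, Iris}; on the smaller side: {Nate, Olga, Iris} → Grace is next (Grace > Nate; Grace > Olga).
  Step 2: remaining {Nate, Olga, Iris}; on the smaller side: {Olga, Iris} → Nate is next (Nate > Iris).
  Step 3: remaining {Olga, Iris}; on the smaller side: {Olga} → Iris is next (Iris > Olga).
  Step 4: only Olga remains → lowest.
Final ranking (highest to lowest):

Grace > Nate > Iris > Olga


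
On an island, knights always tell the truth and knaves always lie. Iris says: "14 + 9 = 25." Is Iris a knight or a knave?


Statement: "14 + 9 = 25."
Actual: 14 + 9 = 23
Claimed: 25
Statement is FALSE → Iris lies → Knave

Knave


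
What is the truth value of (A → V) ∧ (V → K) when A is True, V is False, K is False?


A = True, V = False, K = False
Step 1: A → V is false only when A=True and V=False. Result: False
Step 2: V → K is false only when V=True and K=False. Result: True
Step 3: False ∧ True = False

False


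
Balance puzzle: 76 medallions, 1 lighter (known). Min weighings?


Each weighing has 3 outcomes (left heavy / balance / right heavy), so k weighings distinguish at most 3^k cases; splitting into three near-equal groups achieves this.
Need 3^k ≥ 76: 3^3 = 27 < 76 ≤ 3^4 = 81
k = ⌈log₃(76)⌉ = 4

4


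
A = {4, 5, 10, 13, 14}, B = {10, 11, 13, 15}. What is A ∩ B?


A = {4, 5, 10, 13, 14}
B = {10, 11, 13, 15}
Operation: intersection
Elements in both: 10, 13

{10, 13}


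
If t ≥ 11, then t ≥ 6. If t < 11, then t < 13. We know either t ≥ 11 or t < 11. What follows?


Constructive dilemma: (P → Q) ∧ (R → S), P ∨ R ⊢ Q ∨ S
Premise 1: t ≥ 11 → t ≥ 6
Premise 2: t < 11 → t < 13
Premise 3: t ≥ 11 ∨ t < 11
Case 1: Assuming t ≥ 11, then by Premise 1, t ≥ 6.
Case 2: Assuming t < 11, then by Premise 2, t < 13.
Since one of t ≥ 11 or t < 11 must hold, we get t ≥ 6 or t < 13.

t ≥ 6 or t < 13.


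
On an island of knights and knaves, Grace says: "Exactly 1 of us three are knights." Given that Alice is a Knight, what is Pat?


Grace claims exactly 1 knights among Grace, Alice, Pat.
Given: Alice is a Knight.

Case 1: Grace is a Knight (tells truth)
  Then exactly 1 of the three are knights.
  Counting Grace, Alice: 2 knight(s) so far. Need -1 more → impossible.
Case 2: Grace is a Knave (lies)
  Then the count is NOT 1.
  If Pat = Knave, count = 1 = 1 → claim would be true, contradicts lie.
  If Pat = Knight, count = 2 ≠ 1 → lie confirmed ✓

Pat is a Knight.

Knight


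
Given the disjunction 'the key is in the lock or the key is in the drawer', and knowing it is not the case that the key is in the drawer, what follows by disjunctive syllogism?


Disjunctive syllogism: P ∨ Q, ¬P ⊢ Q
Disjunction: the key is in the lock ∨ the key is in the drawer
We know it is not the case that the key is in the drawer.
By disjunctive syllogism, the other disjunct must be true.

The key is in the lock


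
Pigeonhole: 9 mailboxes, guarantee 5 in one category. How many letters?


Pigeonhole: to guarantee k in one of n categories, need (k-1)×n + 1.
k = 5, n = 9
Minimum = (5-1) × 9 + 1 = 4 × 9 + 1

37


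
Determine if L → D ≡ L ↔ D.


Expression 1: L → D
Expression 2: L ↔ D
Truth table (L D | Expr1 Expr2):
  T T |   T     T
  T F |   F     F
  F T |   T     F   ← differ
  F F |   T     T
Counterexample: L=F, D=T gives Expr1 = T but Expr2 = F, so the expressions are NOT logically equivalent.

No


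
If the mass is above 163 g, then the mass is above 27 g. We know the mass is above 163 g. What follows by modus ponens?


Modus ponens: P → Q, P ⊢ Q
P: the mass is above 163 g
Q: the mass is above 27 g
We have P → Q and P is true.
By modus ponens, Q must be true.

The mass is above 27 g


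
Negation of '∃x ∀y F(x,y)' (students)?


Original: ∃x ∀y F(x,y)
Rule: ¬∀→∃, ¬∃→∀, negate predicate.
Negation: ∀x ∃y ¬F(x,y)

∀x ∃y ¬F(x,y)


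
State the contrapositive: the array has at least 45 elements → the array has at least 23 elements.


Original: If the array has at least 45 elements, then the array has at least 23 elements
Contrapositive: If ¬Q, then ¬P
Negate Q: not (the array has at least 23 elements)
Negate P: not (the array has at least 45 elements)

If not (the array has at least 23 elements), then not (the array has at least 45 elements).


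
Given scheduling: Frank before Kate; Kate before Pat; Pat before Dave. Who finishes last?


Constraints: Frank before Kate; Kate before Pat; Pat before Dave
The last task can have nothing scheduled after it, so it must never appear on the left of a 'before'.
Tasks appearing before some other task: Frank, Kate, Pat.
The only task not in that list is Dave → it is last.

Dave


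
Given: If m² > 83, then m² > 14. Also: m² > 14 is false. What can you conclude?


Modus tollens: P → Q, ¬Q ⊢ ¬P
P: m² > 83
Q: m² > 14
We have P → Q and Q is false.
By modus tollens, P must be false.

It is not the case that m² > 83


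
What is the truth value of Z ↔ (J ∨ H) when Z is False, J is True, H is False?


Z = False, J = True, H = False
Step 1: J ∨ H = True OR False = True
Step 2: Z ↔ (True): true when both sides have same truth value.
Result: False ↔ True = False

False


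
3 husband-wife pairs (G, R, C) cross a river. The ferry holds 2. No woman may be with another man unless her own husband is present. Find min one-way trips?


Label couples G, R, C (H = husband, W = wife).
Counting alone: 6 people, the ferry carries 2 and someone must bring it back, so each round trip nets at most +1 on the far side until the last crossing → at least 9 trips. The jealousy constraint makes 9 impossible; the shortest valid schedule has 11:
1. WG+WR →  (far: WG,WR; near: HG,HR,HC,WC)
2. WG ←       (far: WR; near: HG,HR,HC,WG,WC)
3. WG+WC →  (far: WG,WR,WC; near: HG,HR,HC)
4. WG ←       (far: WR,WC; near: HG,HR,HC,WG)
5. HR+HC →  (far: HR,WR,HC,WC; near: HG,WG)
6. HR+WR ←  (far: HC,WC; near: HG,WG,HR,WR)
7. HG+HR →  (far: HG,HR,HC,WC; near: WG,WR)
8. WC ←       (far: HG,HR,HC; near: WG,WR,WC)
9. WG+WR →  (far: HG,WG,HR,WR,HC; near: WC)
10. HC ←      (far: HG,WG,HR,WR; near: HC,WC)
11. HC+WC → (far: all six; near: empty)
In every state each wife is either with her husband or with no other man.
Minimum trips = 11

11


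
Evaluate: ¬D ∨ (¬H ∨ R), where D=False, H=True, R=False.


D = False, H = True, R = False
Expression: ¬D ∨ (¬H ∨ R)
Step 1: ¬H = NOT True = False
Step 2: ¬H ∨ R = False OR False = False
Step 3: ¬D = NOT False = True
Step 4: (True) ∨ (False) = True OR False = True

True


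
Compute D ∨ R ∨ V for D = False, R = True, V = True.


D = False, R = True, V = True
Step 1: D ∨ R = False OR True = True
Step 2: True ∨ V = True OR True = True
OR is true when at least one operand is true.

True


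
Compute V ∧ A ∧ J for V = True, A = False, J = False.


V = True, A = False, J = False
Step 1: V ∧ A = True AND False = False
Step 2: (False) ∧ J = (False) AND False = False
AND is true only when ALL operands are true.

False


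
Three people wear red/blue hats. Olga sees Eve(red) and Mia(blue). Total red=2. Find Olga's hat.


Total red = 2, seen red = 1
Own red = 2 - 1 = 1
Olga's hat is red.

red


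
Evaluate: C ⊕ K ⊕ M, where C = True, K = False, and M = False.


C = True, K = False, M = False
Step 1: C ⊕ K = True XOR False = True
Step 2: True ⊕ M = True XOR False = True
XOR is true when an odd number of operands are true.

True


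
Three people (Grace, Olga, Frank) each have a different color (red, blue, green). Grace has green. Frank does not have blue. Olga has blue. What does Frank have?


From clues:
  Grace → green
  Olga → blue
By elimination, Frank gets the remaining.

red


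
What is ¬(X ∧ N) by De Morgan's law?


De Morgan's law: ¬(P ∧ Q) ≡ ¬P ∨ ¬Q
¬(X ∧ N) = ¬X ∨ ¬N

¬X ∨ ¬N


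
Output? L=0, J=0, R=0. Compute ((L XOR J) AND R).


L XOR J = 0^0 = 0
0 AND 0 = 0

0


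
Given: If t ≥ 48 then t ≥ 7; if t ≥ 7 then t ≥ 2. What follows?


Hypothetical syllogism: P → Q, Q → R ⊢ P → R
Premise 1: t ≥ 48 → t ≥ 7
Premise 2: t ≥ 7 → t ≥ 2
Chain the implications: the middle term (t ≥ 7) links the two.
Conclusion: If t ≥ 48, then t ≥ 2.

If t ≥ 48, then t ≥ 2.


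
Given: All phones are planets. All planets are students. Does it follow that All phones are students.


Premise 1: All phones are planets.
Premise 2: All planets are students.
Conclusion: All phones are students.
Barbara syllogism (AAA-1): All A are B, All B are C → All A are C.
Middle term (planets) distributed in premise 2.

Valid


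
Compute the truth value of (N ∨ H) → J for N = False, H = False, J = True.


N = False, H = False, J = True
Step 1: N ∨ H = False OR False = False
Step 2: (False) → J: false only when antecedent=True and J=False.
Result: True

True


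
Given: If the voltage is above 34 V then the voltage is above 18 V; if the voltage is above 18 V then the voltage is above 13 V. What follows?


Hypothetical syllogism: P → Q, Q → R ⊢ P → R
Premise 1: the voltage is above 34 V → the voltage is above 18 V
Premise 2: the voltage is above 18 V → the voltage is above 13 V
Chain the implications: the middle term (the voltage is above 18 V) links the two.
Conclusion: If the voltage is above 34 V, then the voltage is above 13 V.

If the voltage is above 34 V, then the voltage is above 13 V.


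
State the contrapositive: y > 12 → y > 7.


Original: If y > 12, then y > 7
Contrapositive: If ¬Q, then ¬P
Negate Q: not (y > 7)
Negate P: not (y > 12)

If not (y > 7), then not (y > 12).


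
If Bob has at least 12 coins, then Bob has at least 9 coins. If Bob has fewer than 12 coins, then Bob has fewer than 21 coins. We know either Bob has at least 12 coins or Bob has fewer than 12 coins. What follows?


Constructive dilemma: (P → Q) ∧ (R → S), P ∨ R ⊢ Q ∨ S
Premise 1: Bob has at least 12 coins → Bob has at least 9 coins
Premise 2: Bob has fewer than 12 coins → Bob has fewer than 21 coins
Premise 3: Bob has at least 12 coins ∨ Bob has fewer than 12 coins
Case 1: Assuming Bob has at least 12 coins, then by Premise 1, Bob has at least 9 coins.
Case 2: Assuming Bob has fewer than 12 coins, then by Premise 2, Bob has fewer than 21 coins.
Since one of Bob has at least 12 coins or Bob has fewer than 12 coins must hold, we get Bob has at least 9 coins or Bob has fewer than 21 coins.

Bob has at least 9 coins or Bob has fewer than 21 coins.


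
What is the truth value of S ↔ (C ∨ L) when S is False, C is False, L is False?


S = False, C = False, L = False
Step 1: C ∨ L = False OR False = False
Step 2: S ↔ (False): true when both sides have same truth value.
Result: False ↔ False = True

True


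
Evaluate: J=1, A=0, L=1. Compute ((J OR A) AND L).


J OR A = 1|0 = 1
1 AND 1 = 1

1


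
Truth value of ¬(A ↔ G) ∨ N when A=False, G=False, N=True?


A = False, G = False, N = True
Expression: ¬(A ↔ G) ∨ N
Step 1: A ↔ G = (False iff False) = True
Step 2: ¬(A ↔ G) = NOT True = False
Step 3: (False) ∨ N = False OR True = True

True


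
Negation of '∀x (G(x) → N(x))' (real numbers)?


Original: ∀x (G(x) → N(x))
Rule: ¬∀→∃, ¬∃→∀, negate predicate.
Negation: ∃x (G(x) ∧ ¬N(x))

∃x (G(x) ∧ ¬N(x))


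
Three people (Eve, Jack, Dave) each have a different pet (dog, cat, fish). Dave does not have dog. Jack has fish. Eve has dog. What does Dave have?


From clues:
  Eve → dog
  Jack → fish
By elimination, Dave gets the remaining.

cat


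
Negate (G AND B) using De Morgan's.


De Morgan's law: ¬(P ∧ Q) ≡ ¬P ∨ ¬Q
¬(G ∧ B) = ¬G ∨ ¬B

¬G ∨ ¬B


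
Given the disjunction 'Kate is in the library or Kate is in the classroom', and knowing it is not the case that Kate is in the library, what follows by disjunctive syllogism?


Disjunctive syllogism: P ∨ Q, ¬P ⊢ Q
Disjunction: Kate is in the library ∨ Kate is in the classroom
We know it is not the case that Kate is in the library.
By disjunctive syllogism, the other disjunct must be true.

Kate is in the classroom


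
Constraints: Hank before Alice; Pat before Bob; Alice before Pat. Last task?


Constraints: Hank before Alice; Pat before Bob; Alice before Pat
The last task can have nothing scheduled after it, so it must never appear on the left of a 'before'.
Tasks appearing before some other task: Hank, Pat, Alice.
The only task not in that list is Bob → it is last.

Bob


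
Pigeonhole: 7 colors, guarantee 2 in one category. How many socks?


Pigeonhole: to guarantee k in one of n categories, need (k-1)×n + 1.
k = 2, n = 7
Minimum = (2-1) × 7 + 1 = 1 × 7 + 1

8


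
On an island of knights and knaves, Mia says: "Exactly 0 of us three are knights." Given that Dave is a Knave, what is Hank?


Mia claims exactly 0 knights among Mia, Dave, Hank.
Given: Dave is a Knave.

Case 1: Mia is a Knight (tells truth)
  Then exactly 0 of the three are knights.
  Counting Mia, Dave: 1 knight(s) so far. Need -1 more → impossible.
Case 2: Mia is a Knave (lies)
  Then the count is NOT 0.
  If Hank = Knave, count = 0 = 0 → claim would be true, contradicts lie.
  If Hank = Knight, count = 1 ≠ 0 → lie confirmed ✓

Hank is a Knight.

Knight


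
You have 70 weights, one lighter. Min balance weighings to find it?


Each weighing has 3 outcomes (left heavy / balance / right heavy), so k weighings distinguish at most 3^k cases; splitting into three near-equal groups achieves this.
Need 3^k ≥ 70: 3^3 = 27 < 70 ≤ 3^4 = 81
k = ⌈log₃(70)⌉ = 4

4


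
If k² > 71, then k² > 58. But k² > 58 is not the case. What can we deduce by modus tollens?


Modus tollens: P → Q, ¬Q ⊢ ¬P
P: k² > 71
Q: k² > 58
We have P → Q and Q is false.
By modus tollens, P must be false.

It is not the case that k² > 71


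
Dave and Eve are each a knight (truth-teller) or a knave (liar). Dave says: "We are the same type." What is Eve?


Dave says: "We are the same type."
Case 1: Dave is a Knight (truth-teller)
  Statement is true → they ARE the same → Eve is also a Knight
Case 2: Dave is a Knave (liar)
  Statement is false → they are NOT the same → Eve is a Knight
In both cases, Eve is a Knight.

Knight


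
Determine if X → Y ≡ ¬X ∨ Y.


Expression 1: X → Y
Expression 2: ¬X ∨ Y
Truth table (X Y | Expr1 Expr2):
  T T |   T     T
  T F |   F     F
  F T |   T     T
  F F |   T     T
All 4 rows agree, so the expressions are logically equivalent.

Yes


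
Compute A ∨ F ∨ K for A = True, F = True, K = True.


A = True, F = True, K = True
Step 1: A ∨ F = True OR True = True
Step 2: True ∨ K = True OR True = True
OR is true when at least one operand is true.

True


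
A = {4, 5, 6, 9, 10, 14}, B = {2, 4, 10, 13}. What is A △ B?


A = {4, 5, 6, 9, 10, 14}
B = {2, 4, 10, 13}
Operation: symmetric difference
In A only: [5, 6, 9, 14], in B only: [2, 13]

{2, 5, 6, 9, 13, 14}


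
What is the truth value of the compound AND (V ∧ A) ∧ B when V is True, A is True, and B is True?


V = True, A = True, B = True
Step 1: V ∧ A = True AND True = True
Step 2: True ∧ B = True AND True = True
AND is true only when ALL operands are true.

True


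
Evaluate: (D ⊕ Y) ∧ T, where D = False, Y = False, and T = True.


D = False, Y = False, T = True
Step 1: D ⊕ Y = False XOR False = False
Step 2: False ∧ T = False AND True = False
XOR true when exactly one of D,Y is true; then AND with T.

False


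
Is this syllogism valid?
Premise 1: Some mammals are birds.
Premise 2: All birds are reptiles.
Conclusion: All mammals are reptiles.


Premise 1: Some mammals are birds.
Premise 2: All birds are reptiles.
Conclusion: All mammals are reptiles.
Fallacy: illicit minor. The minor term (mammals) is distributed in the conclusion ('All mammals ...') but undistributed in its premise ('Some mammals are birds' doesn't cover all mammals).
Only 'Some mammals are reptiles' follows, not 'All'.

Invalid


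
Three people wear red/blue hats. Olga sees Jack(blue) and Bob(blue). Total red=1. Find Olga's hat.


Total red = 1, seen red = 0
Own red = 1 - 0 = 1
Olga's hat is red.

red


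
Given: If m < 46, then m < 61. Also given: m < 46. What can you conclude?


Modus ponens: P → Q, P ⊢ Q
P: m < 46
Q: m < 61
We have P → Q and P is true.
By modus ponens, Q must be true.

m < 61


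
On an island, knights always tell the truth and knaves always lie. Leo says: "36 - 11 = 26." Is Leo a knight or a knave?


Statement: "36 - 11 = 26."
Actual: 36 - 11 = 25
Claimed: 26
Statement is FALSE → Leo lies → Knave

Knave


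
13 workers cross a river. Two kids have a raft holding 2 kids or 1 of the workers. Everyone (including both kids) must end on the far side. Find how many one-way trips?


Per crossing of one of the workers: kids→, one←, one of the workers→, one← = 4 trips
13 × 4 = 52, + 1 final kids→ = 53
Minimum trips = 53

53


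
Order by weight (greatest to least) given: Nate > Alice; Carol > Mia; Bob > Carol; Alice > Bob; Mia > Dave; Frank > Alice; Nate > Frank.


Constraints: Nate > Alice; Carol > Mia; Bob > Carol; Alice > Bob; Mia > Dave; Frank > Alice; Nate > Frank
Method: at each step, the next-highest is the one remaining person who never appears on the smaller side of a constraint between remaining people.
  Step 1: remaining {Frank, Bob, Mia, Nate, Dave, Carol, Alice}; on the smaller side: {Frank, Bob, Mia, Dave, Carol, Alice} → Nate is next (Nate > Alice; Nate > Frank).
  Step 2: remaining {Frank, Bob, Mia, Dave, Carol, Alice}; on the smaller side: {Bob, Mia, Dave, Carol, Alice} → Frank is next (Frank > Alice).
  Step 3: remaining {Bob, Mia, Dave, Carol, Alice}; on the smaller side: {Bob, Mia, Dave, Carol} → Alice is next (Alice > Bob).
  Step 4: remaining {Bob, Mia, Dave, Carol}; on the smaller side: {Mia, Dave, Carol} → Bob is next (Bob > Carol).
  Step 5: remaining {Mia, Dave, Carol}; on the smaller side: {Mia, Dave} → Carol is next (Carol > Mia).
  Step 6: remaining {Mia, Dave}; on the smaller side: {Dave} → Mia is next (Mia > Dave).
  Step 7: only Dave remains → lowest.
Final ranking (highest to lowest):

Nate > Frank > Alice > Bob > Carol > Mia > Dave


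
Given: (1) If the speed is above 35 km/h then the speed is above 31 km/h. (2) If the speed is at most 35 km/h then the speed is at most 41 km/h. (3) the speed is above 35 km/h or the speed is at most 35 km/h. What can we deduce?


Constructive dilemma: (P → Q) ∧ (R → S), P ∨ R ⊢ Q ∨ S
Premise 1: the speed is above 35 km/h → the speed is above 31 km/h
Premise 2: the speed is at most 35 km/h → the speed is at most 41 km/h
Premise 3: the speed is above 35 km/h ∨ the speed is at most 35 km/h
Case 1: Assuming the speed is above 35 km/h, then by Premise 1, the speed is above 31 km/h.
Case 2: Assuming the speed is at most 35 km/h, then by Premise 2, the speed is at most 41 km/h.
Since one of the speed is above 35 km/h or the speed is at most 35 km/h must hold, we get the speed is above 31 km/h or the speed is at most 41 km/h.

The speed is above 31 km/h or the speed is at most 41 km/h.


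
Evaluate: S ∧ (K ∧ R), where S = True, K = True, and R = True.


S = True, K = True, R = True
Step 1: K ∧ R = True AND True = True
Step 2: S ∧ True = True AND True = True
AND is true only when ALL operands are true.

True


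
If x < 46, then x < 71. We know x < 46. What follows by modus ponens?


Modus ponens: P → Q, P ⊢ Q
P: x < 46
Q: x < 71
We have P → Q and P is true.
By modus ponens, Q must be true.

x < 71


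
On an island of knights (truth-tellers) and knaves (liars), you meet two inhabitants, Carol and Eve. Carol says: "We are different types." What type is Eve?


Carol says: "We are different types."
Case 1: Carol is a Knight (truth-teller)
  Statement is true → they ARE different → Eve is a Knave
Case 2: Carol is a Knave (liar)
  Statement is false → they are NOT different → Eve is a Knave
In both cases, Eve is a Knave.

Knave


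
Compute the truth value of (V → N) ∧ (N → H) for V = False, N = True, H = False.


V = False, N = True, H = False
Step 1: V → N is false only when V=True and N=False. Result: True
Step 2: N → H is false only when N=True and H=False. Result: False
Step 3: True ∧ False = False

False


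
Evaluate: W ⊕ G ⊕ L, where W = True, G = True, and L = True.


W = True, G = True, L = True
Step 1: W ⊕ G = True XOR True = False
Step 2: False ⊕ L = False XOR True = True
XOR is true when an odd number of operands are true.

True


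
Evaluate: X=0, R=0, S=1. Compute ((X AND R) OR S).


X AND R = 0&0 = 0
0 OR 1 = 1

1


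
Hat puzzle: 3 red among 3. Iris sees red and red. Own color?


Total red = 3, seen red = 2
Own red = 3 - 2 = 1
Iris's hat is red.

red


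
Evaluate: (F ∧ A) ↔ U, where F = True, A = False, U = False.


F = True, A = False, U = False
Step 1: F ∧ A = True AND False = False
Step 2: (False) ↔ U: true when both sides have same truth value.
Result: False ↔ False = True

True


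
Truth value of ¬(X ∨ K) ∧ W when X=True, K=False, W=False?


X = True, K = False, W = False
Expression: ¬(X ∨ K) ∧ W
Step 1: X ∨ K = True OR False = True
Step 2: ¬(X ∨ K) = NOT True = False
Step 3: (False) ∧ W = False AND False = False

False


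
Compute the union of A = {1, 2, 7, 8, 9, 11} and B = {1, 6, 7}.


A = {1, 2, 7, 8, 9, 11}
B = {1, 6, 7}
Operation: union
All elements combined: 1, 2, 6, 7, 8, 9, 11

{1, 2, 6, 7, 8, 9, 11}


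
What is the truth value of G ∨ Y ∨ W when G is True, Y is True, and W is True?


G = True, Y = True, W = True
Step 1: G ∨ Y = True OR True = True
Step 2: True ∨ W = True OR True = True
OR is true when at least one operand is true.

True


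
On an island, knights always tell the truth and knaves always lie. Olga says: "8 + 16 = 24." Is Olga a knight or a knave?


Statement: "8 + 16 = 24."
Actual: 8 + 16 = 24
Claimed: 24
Statement is TRUE → Olga tells the truth → Knight

Knight


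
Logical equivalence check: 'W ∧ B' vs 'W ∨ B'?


Expression 1: W ∧ B
Expression 2: W ∨ B
Truth table (W B | Expr1 Expr2):
  T T |   T     T
  T F |   F     T   ← differ
  F T |   F     T   ← differ
  F F |   F     F
Counterexample: W=T, B=F gives Expr1 = F but Expr2 = T, so the expressions are NOT logically equivalent.

No


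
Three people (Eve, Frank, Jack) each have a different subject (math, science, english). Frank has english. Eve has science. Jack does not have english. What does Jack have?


From clues:
  Frank → english
  Eve → science
By elimination, Jack gets the remaining.

math


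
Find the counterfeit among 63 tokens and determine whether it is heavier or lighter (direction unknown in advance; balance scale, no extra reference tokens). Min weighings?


Let n = 63. 126 possibilities (n tokens × lighter/heavier); each weighing has 3 outcomes.
Bound for k weighings: say the first weighing puts j tokens on each pan. If it tips, the 2j weighed tokens remain suspects (each with a known direction) and k-1 weighings give 3^(k-1) outcomes; 3^(k-1) is odd, so 2j ≤ 3^(k-1) - 1. If it balances, the n - 2j unweighed tokens remain with direction unknown: 2(n - 2j) ≤ 3^(k-1) - 1 by the same parity argument. Adding, n ≤ (3^(k-1) - 1) + (3^(k-1) - 1)/2 = (3^k - 3)/2, and the classical three-group strategy achieves this (3 tokens in 2 weighings, 12 in 3, 39 in 4, 120 in 5).
So we need the smallest k with (3^k - 3)/2 ≥ 63.
k = 4: (3^4 - 3)/2 = 39 < 63 ✗
k = 5: (3^5 - 3)/2 = 120 ≥ 63 ✓

5
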